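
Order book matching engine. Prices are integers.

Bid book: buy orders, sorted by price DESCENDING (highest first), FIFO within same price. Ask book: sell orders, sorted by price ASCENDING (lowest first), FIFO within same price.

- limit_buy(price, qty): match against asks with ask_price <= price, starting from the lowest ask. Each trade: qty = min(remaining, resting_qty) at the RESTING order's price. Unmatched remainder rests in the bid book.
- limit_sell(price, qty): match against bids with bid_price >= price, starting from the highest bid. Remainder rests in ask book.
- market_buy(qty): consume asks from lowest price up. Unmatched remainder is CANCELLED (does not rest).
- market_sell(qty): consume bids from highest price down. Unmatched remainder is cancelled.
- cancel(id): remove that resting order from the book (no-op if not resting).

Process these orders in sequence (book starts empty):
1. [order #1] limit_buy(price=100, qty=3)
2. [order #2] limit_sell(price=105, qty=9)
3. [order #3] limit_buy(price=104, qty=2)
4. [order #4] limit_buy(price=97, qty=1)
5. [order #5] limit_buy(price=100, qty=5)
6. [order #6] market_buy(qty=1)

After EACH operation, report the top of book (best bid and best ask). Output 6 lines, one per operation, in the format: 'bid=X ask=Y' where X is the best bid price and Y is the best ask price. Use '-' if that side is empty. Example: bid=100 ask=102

After op 1 [order #1] limit_buy(price=100, qty=3): fills=none; bids=[#1:3@100] asks=[-]
After op 2 [order #2] limit_sell(price=105, qty=9): fills=none; bids=[#1:3@100] asks=[#2:9@105]
After op 3 [order #3] limit_buy(price=104, qty=2): fills=none; bids=[#3:2@104 #1:3@100] asks=[#2:9@105]
After op 4 [order #4] limit_buy(price=97, qty=1): fills=none; bids=[#3:2@104 #1:3@100 #4:1@97] asks=[#2:9@105]
After op 5 [order #5] limit_buy(price=100, qty=5): fills=none; bids=[#3:2@104 #1:3@100 #5:5@100 #4:1@97] asks=[#2:9@105]
After op 6 [order #6] market_buy(qty=1): fills=#6x#2:1@105; bids=[#3:2@104 #1:3@100 #5:5@100 #4:1@97] asks=[#2:8@105]

Answer: bid=100 ask=-
bid=100 ask=105
bid=104 ask=105
bid=104 ask=105
bid=104 ask=105
bid=104 ask=105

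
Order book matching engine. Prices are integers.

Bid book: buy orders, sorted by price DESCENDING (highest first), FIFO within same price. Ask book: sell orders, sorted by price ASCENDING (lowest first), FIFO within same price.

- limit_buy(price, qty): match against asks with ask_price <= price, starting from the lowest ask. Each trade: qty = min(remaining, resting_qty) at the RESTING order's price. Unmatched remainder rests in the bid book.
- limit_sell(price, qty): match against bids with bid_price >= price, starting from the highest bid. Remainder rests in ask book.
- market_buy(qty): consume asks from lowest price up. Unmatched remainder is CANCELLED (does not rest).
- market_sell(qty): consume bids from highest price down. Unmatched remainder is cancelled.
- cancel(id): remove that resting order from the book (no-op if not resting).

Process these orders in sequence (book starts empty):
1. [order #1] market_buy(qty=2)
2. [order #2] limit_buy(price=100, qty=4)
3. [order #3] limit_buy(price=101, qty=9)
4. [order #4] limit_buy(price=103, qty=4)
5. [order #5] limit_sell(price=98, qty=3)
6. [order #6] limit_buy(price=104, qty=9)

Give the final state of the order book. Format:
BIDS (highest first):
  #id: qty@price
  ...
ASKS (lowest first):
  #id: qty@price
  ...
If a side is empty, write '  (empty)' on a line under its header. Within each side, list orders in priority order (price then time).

After op 1 [order #1] market_buy(qty=2): fills=none; bids=[-] asks=[-]
After op 2 [order #2] limit_buy(price=100, qty=4): fills=none; bids=[#2:4@100] asks=[-]
After op 3 [order #3] limit_buy(price=101, qty=9): fills=none; bids=[#3:9@101 #2:4@100] asks=[-]
After op 4 [order #4] limit_buy(price=103, qty=4): fills=none; bids=[#4:4@103 #3:9@101 #2:4@100] asks=[-]
After op 5 [order #5] limit_sell(price=98, qty=3): fills=#4x#5:3@103; bids=[#4:1@103 #3:9@101 #2:4@100] asks=[-]
After op 6 [order #6] limit_buy(price=104, qty=9): fills=none; bids=[#6:9@104 #4:1@103 #3:9@101 #2:4@100] asks=[-]

Answer: BIDS (highest first):
  #6: 9@104
  #4: 1@103
  #3: 9@101
  #2: 4@100
ASKS (lowest first):
  (empty)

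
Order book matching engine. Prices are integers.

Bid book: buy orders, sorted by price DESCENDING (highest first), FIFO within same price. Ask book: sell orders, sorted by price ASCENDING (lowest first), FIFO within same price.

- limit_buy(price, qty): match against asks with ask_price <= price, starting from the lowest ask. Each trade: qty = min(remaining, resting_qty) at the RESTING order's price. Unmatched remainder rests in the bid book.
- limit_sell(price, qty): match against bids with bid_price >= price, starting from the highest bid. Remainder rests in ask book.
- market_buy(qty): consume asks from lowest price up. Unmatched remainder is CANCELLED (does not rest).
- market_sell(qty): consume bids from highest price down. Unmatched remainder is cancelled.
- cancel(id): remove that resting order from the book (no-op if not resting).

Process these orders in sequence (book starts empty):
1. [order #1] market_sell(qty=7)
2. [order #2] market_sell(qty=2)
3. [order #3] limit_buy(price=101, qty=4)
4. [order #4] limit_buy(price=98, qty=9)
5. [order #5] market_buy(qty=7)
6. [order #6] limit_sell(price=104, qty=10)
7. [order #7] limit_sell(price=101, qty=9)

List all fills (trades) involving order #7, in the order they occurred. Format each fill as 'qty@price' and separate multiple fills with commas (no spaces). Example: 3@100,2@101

Answer: 4@101

Derivation:
After op 1 [order #1] market_sell(qty=7): fills=none; bids=[-] asks=[-]
After op 2 [order #2] market_sell(qty=2): fills=none; bids=[-] asks=[-]
After op 3 [order #3] limit_buy(price=101, qty=4): fills=none; bids=[#3:4@101] asks=[-]
After op 4 [order #4] limit_buy(price=98, qty=9): fills=none; bids=[#3:4@101 #4:9@98] asks=[-]
After op 5 [order #5] market_buy(qty=7): fills=none; bids=[#3:4@101 #4:9@98] asks=[-]
After op 6 [order #6] limit_sell(price=104, qty=10): fills=none; bids=[#3:4@101 #4:9@98] asks=[#6:10@104]
After op 7 [order #7] limit_sell(price=101, qty=9): fills=#3x#7:4@101; bids=[#4:9@98] asks=[#7:5@101 #6:10@104]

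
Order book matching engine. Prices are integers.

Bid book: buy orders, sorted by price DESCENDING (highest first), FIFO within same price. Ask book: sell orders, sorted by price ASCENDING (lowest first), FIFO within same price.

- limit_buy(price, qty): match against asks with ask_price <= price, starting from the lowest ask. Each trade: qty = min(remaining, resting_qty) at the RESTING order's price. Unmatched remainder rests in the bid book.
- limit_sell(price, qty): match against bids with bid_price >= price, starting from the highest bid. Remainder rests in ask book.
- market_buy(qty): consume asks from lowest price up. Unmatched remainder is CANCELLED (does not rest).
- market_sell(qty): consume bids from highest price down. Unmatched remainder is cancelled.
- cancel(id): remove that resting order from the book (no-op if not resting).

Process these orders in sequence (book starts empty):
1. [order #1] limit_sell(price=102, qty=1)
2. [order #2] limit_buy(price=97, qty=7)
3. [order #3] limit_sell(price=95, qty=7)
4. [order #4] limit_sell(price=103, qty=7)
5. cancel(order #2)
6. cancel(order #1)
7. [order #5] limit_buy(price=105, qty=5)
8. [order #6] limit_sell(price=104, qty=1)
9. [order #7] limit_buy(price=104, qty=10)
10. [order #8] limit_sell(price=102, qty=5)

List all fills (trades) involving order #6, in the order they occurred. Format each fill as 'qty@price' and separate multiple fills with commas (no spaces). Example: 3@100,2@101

Answer: 1@104

Derivation:
After op 1 [order #1] limit_sell(price=102, qty=1): fills=none; bids=[-] asks=[#1:1@102]
After op 2 [order #2] limit_buy(price=97, qty=7): fills=none; bids=[#2:7@97] asks=[#1:1@102]
After op 3 [order #3] limit_sell(price=95, qty=7): fills=#2x#3:7@97; bids=[-] asks=[#1:1@102]
After op 4 [order #4] limit_sell(price=103, qty=7): fills=none; bids=[-] asks=[#1:1@102 #4:7@103]
After op 5 cancel(order #2): fills=none; bids=[-] asks=[#1:1@102 #4:7@103]
After op 6 cancel(order #1): fills=none; bids=[-] asks=[#4:7@103]
After op 7 [order #5] limit_buy(price=105, qty=5): fills=#5x#4:5@103; bids=[-] asks=[#4:2@103]
After op 8 [order #6] limit_sell(price=104, qty=1): fills=none; bids=[-] asks=[#4:2@103 #6:1@104]
After op 9 [order #7] limit_buy(price=104, qty=10): fills=#7x#4:2@103 #7x#6:1@104; bids=[#7:7@104] asks=[-]
After op 10 [order #8] limit_sell(price=102, qty=5): fills=#7x#8:5@104; bids=[#7:2@104] asks=[-]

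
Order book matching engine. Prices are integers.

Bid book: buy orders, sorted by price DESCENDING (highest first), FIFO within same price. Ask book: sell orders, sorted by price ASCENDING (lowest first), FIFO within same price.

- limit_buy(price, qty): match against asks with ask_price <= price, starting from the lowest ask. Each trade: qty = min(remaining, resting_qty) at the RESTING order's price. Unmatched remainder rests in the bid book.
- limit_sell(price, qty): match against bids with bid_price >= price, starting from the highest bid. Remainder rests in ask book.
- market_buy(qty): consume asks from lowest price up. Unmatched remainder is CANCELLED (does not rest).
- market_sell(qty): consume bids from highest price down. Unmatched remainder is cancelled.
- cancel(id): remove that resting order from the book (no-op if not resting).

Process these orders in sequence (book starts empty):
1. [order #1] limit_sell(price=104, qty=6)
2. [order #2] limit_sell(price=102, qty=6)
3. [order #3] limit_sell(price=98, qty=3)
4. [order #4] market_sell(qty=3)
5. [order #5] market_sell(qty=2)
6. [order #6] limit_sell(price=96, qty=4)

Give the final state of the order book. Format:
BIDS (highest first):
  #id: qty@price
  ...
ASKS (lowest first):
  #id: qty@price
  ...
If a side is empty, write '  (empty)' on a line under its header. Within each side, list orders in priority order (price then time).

After op 1 [order #1] limit_sell(price=104, qty=6): fills=none; bids=[-] asks=[#1:6@104]
After op 2 [order #2] limit_sell(price=102, qty=6): fills=none; bids=[-] asks=[#2:6@102 #1:6@104]
After op 3 [order #3] limit_sell(price=98, qty=3): fills=none; bids=[-] asks=[#3:3@98 #2:6@102 #1:6@104]
After op 4 [order #4] market_sell(qty=3): fills=none; bids=[-] asks=[#3:3@98 #2:6@102 #1:6@104]
After op 5 [order #5] market_sell(qty=2): fills=none; bids=[-] asks=[#3:3@98 #2:6@102 #1:6@104]
After op 6 [order #6] limit_sell(price=96, qty=4): fills=none; bids=[-] asks=[#6:4@96 #3:3@98 #2:6@102 #1:6@104]

Answer: BIDS (highest first):
  (empty)
ASKS (lowest first):
  #6: 4@96
  #3: 3@98
  #2: 6@102
  #1: 6@104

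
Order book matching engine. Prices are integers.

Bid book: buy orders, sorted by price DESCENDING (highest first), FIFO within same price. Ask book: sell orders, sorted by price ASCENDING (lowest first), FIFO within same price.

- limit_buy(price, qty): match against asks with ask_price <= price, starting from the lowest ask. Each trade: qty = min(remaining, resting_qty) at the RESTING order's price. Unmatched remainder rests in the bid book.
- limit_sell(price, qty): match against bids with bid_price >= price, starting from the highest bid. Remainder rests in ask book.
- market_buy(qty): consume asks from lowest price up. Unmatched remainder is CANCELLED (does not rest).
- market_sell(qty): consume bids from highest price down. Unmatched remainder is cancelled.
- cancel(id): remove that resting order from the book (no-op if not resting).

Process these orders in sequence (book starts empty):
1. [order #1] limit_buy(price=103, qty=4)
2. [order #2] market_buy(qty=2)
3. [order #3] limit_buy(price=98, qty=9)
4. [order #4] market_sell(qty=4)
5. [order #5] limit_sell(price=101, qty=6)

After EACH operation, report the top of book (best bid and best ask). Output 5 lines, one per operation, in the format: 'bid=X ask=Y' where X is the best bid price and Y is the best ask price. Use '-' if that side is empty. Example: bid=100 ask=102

After op 1 [order #1] limit_buy(price=103, qty=4): fills=none; bids=[#1:4@103] asks=[-]
After op 2 [order #2] market_buy(qty=2): fills=none; bids=[#1:4@103] asks=[-]
After op 3 [order #3] limit_buy(price=98, qty=9): fills=none; bids=[#1:4@103 #3:9@98] asks=[-]
After op 4 [order #4] market_sell(qty=4): fills=#1x#4:4@103; bids=[#3:9@98] asks=[-]
After op 5 [order #5] limit_sell(price=101, qty=6): fills=none; bids=[#3:9@98] asks=[#5:6@101]

Answer: bid=103 ask=-
bid=103 ask=-
bid=103 ask=-
bid=98 ask=-
bid=98 ask=101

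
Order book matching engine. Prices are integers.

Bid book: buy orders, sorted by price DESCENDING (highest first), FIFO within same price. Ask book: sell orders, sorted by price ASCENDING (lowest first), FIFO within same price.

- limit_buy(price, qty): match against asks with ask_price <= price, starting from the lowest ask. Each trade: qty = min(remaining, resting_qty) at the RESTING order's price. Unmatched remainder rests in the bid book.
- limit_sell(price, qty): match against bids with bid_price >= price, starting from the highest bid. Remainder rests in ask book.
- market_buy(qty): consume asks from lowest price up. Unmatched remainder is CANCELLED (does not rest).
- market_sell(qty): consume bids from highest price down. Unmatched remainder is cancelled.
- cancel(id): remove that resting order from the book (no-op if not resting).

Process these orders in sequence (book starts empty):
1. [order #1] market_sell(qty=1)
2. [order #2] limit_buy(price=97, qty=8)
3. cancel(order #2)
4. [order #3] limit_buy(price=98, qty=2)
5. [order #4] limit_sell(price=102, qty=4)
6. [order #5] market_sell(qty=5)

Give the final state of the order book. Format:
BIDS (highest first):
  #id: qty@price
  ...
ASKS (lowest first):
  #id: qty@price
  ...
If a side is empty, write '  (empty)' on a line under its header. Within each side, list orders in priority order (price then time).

After op 1 [order #1] market_sell(qty=1): fills=none; bids=[-] asks=[-]
After op 2 [order #2] limit_buy(price=97, qty=8): fills=none; bids=[#2:8@97] asks=[-]
After op 3 cancel(order #2): fills=none; bids=[-] asks=[-]
After op 4 [order #3] limit_buy(price=98, qty=2): fills=none; bids=[#3:2@98] asks=[-]
After op 5 [order #4] limit_sell(price=102, qty=4): fills=none; bids=[#3:2@98] asks=[#4:4@102]
After op 6 [order #5] market_sell(qty=5): fills=#3x#5:2@98; bids=[-] asks=[#4:4@102]

Answer: BIDS (highest first):
  (empty)
ASKS (lowest first):
  #4: 4@102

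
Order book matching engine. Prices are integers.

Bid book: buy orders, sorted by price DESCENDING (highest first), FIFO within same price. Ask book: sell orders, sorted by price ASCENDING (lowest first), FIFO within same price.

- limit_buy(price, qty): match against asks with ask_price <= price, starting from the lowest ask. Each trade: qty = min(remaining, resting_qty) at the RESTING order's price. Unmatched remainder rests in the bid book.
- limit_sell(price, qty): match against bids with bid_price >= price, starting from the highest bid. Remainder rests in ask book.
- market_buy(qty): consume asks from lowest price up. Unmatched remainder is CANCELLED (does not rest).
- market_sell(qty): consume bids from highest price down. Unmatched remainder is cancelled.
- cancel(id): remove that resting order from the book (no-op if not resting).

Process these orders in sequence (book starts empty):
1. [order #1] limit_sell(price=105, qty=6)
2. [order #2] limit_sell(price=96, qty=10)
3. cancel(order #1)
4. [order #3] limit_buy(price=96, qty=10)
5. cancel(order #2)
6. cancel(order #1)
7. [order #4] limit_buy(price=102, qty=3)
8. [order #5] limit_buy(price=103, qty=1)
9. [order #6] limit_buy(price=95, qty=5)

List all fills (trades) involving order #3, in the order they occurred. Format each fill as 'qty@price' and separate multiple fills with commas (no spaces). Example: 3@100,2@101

After op 1 [order #1] limit_sell(price=105, qty=6): fills=none; bids=[-] asks=[#1:6@105]
After op 2 [order #2] limit_sell(price=96, qty=10): fills=none; bids=[-] asks=[#2:10@96 #1:6@105]
After op 3 cancel(order #1): fills=none; bids=[-] asks=[#2:10@96]
After op 4 [order #3] limit_buy(price=96, qty=10): fills=#3x#2:10@96; bids=[-] asks=[-]
After op 5 cancel(order #2): fills=none; bids=[-] asks=[-]
After op 6 cancel(order #1): fills=none; bids=[-] asks=[-]
After op 7 [order #4] limit_buy(price=102, qty=3): fills=none; bids=[#4:3@102] asks=[-]
After op 8 [order #5] limit_buy(price=103, qty=1): fills=none; bids=[#5:1@103 #4:3@102] asks=[-]
After op 9 [order #6] limit_buy(price=95, qty=5): fills=none; bids=[#5:1@103 #4:3@102 #6:5@95] asks=[-]

Answer: 10@96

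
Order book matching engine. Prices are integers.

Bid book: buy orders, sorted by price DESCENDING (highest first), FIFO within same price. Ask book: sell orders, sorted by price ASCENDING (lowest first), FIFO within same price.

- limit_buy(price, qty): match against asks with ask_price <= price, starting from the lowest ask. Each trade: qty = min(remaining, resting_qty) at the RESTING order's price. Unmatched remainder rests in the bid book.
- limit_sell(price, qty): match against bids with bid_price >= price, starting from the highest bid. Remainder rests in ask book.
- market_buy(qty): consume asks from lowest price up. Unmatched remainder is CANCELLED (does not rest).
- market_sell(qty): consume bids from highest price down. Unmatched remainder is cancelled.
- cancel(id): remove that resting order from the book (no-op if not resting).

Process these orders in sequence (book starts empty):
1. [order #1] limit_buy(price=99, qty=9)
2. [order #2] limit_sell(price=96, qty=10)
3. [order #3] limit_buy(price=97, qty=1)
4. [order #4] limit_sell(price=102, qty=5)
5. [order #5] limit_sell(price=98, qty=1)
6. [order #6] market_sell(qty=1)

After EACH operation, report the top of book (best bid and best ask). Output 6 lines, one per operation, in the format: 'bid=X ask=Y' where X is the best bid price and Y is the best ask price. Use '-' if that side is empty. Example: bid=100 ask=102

Answer: bid=99 ask=-
bid=- ask=96
bid=- ask=-
bid=- ask=102
bid=- ask=98
bid=- ask=98

Derivation:
After op 1 [order #1] limit_buy(price=99, qty=9): fills=none; bids=[#1:9@99] asks=[-]
After op 2 [order #2] limit_sell(price=96, qty=10): fills=#1x#2:9@99; bids=[-] asks=[#2:1@96]
After op 3 [order #3] limit_buy(price=97, qty=1): fills=#3x#2:1@96; bids=[-] asks=[-]
After op 4 [order #4] limit_sell(price=102, qty=5): fills=none; bids=[-] asks=[#4:5@102]
After op 5 [order #5] limit_sell(price=98, qty=1): fills=none; bids=[-] asks=[#5:1@98 #4:5@102]
After op 6 [order #6] market_sell(qty=1): fills=none; bids=[-] asks=[#5:1@98 #4:5@102]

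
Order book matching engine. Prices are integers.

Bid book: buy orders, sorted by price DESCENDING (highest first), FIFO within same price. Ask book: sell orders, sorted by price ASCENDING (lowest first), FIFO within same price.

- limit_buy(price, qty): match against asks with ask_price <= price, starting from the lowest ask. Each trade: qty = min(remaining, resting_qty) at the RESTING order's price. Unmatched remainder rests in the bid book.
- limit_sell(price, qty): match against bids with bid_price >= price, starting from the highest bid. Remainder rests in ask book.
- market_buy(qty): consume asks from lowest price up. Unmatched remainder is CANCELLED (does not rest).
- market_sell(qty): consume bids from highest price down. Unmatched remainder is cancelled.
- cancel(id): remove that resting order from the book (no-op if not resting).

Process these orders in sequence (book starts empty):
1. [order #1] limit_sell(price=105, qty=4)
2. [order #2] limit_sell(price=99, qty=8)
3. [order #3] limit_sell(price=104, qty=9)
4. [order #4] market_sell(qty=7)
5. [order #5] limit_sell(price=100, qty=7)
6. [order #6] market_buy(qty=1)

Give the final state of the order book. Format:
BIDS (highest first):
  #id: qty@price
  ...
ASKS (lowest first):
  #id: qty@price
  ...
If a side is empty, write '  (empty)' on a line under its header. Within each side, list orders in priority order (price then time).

Answer: BIDS (highest first):
  (empty)
ASKS (lowest first):
  #2: 7@99
  #5: 7@100
  #3: 9@104
  #1: 4@105

Derivation:
After op 1 [order #1] limit_sell(price=105, qty=4): fills=none; bids=[-] asks=[#1:4@105]
After op 2 [order #2] limit_sell(price=99, qty=8): fills=none; bids=[-] asks=[#2:8@99 #1:4@105]
After op 3 [order #3] limit_sell(price=104, qty=9): fills=none; bids=[-] asks=[#2:8@99 #3:9@104 #1:4@105]
After op 4 [order #4] market_sell(qty=7): fills=none; bids=[-] asks=[#2:8@99 #3:9@104 #1:4@105]
After op 5 [order #5] limit_sell(price=100, qty=7): fills=none; bids=[-] asks=[#2:8@99 #5:7@100 #3:9@104 #1:4@105]
After op 6 [order #6] market_buy(qty=1): fills=#6x#2:1@99; bids=[-] asks=[#2:7@99 #5:7@100 #3:9@104 #1:4@105]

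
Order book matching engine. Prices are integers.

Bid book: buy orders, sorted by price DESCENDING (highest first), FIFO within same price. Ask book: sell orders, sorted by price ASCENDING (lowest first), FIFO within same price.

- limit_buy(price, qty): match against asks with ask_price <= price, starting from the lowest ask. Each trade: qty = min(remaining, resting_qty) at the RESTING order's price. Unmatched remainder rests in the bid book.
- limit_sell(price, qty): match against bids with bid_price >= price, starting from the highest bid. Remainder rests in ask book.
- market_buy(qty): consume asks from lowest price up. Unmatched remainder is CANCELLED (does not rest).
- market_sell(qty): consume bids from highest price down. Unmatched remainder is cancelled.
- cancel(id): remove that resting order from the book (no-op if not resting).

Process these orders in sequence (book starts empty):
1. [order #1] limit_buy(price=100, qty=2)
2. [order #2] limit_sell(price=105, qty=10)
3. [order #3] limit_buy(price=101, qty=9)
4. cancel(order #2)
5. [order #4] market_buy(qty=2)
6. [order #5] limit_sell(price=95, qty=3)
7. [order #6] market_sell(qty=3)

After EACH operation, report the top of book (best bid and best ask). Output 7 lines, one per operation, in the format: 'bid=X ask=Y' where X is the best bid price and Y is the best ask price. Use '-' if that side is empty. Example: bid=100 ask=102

After op 1 [order #1] limit_buy(price=100, qty=2): fills=none; bids=[#1:2@100] asks=[-]
After op 2 [order #2] limit_sell(price=105, qty=10): fills=none; bids=[#1:2@100] asks=[#2:10@105]
After op 3 [order #3] limit_buy(price=101, qty=9): fills=none; bids=[#3:9@101 #1:2@100] asks=[#2:10@105]
After op 4 cancel(order #2): fills=none; bids=[#3:9@101 #1:2@100] asks=[-]
After op 5 [order #4] market_buy(qty=2): fills=none; bids=[#3:9@101 #1:2@100] asks=[-]
After op 6 [order #5] limit_sell(price=95, qty=3): fills=#3x#5:3@101; bids=[#3:6@101 #1:2@100] asks=[-]
After op 7 [order #6] market_sell(qty=3): fills=#3x#6:3@101; bids=[#3:3@101 #1:2@100] asks=[-]

Answer: bid=100 ask=-
bid=100 ask=105
bid=101 ask=105
bid=101 ask=-
bid=101 ask=-
bid=101 ask=-
bid=101 ask=-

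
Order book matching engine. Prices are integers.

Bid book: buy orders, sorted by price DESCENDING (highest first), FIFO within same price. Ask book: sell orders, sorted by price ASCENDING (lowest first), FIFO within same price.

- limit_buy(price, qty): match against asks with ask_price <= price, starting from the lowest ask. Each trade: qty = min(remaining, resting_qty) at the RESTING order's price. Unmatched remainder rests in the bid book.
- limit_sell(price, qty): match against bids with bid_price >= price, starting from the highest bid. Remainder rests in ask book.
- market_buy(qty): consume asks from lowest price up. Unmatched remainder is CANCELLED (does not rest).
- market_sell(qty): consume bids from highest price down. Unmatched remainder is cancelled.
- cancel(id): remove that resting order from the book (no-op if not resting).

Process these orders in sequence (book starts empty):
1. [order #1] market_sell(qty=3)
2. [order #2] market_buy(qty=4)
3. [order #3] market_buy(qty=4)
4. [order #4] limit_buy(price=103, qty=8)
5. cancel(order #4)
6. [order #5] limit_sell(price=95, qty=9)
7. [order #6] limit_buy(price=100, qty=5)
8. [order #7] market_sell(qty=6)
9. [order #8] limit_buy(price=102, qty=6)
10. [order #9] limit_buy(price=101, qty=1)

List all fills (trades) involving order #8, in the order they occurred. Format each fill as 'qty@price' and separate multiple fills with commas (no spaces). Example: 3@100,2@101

After op 1 [order #1] market_sell(qty=3): fills=none; bids=[-] asks=[-]
After op 2 [order #2] market_buy(qty=4): fills=none; bids=[-] asks=[-]
After op 3 [order #3] market_buy(qty=4): fills=none; bids=[-] asks=[-]
After op 4 [order #4] limit_buy(price=103, qty=8): fills=none; bids=[#4:8@103] asks=[-]
After op 5 cancel(order #4): fills=none; bids=[-] asks=[-]
After op 6 [order #5] limit_sell(price=95, qty=9): fills=none; bids=[-] asks=[#5:9@95]
After op 7 [order #6] limit_buy(price=100, qty=5): fills=#6x#5:5@95; bids=[-] asks=[#5:4@95]
After op 8 [order #7] market_sell(qty=6): fills=none; bids=[-] asks=[#5:4@95]
After op 9 [order #8] limit_buy(price=102, qty=6): fills=#8x#5:4@95; bids=[#8:2@102] asks=[-]
After op 10 [order #9] limit_buy(price=101, qty=1): fills=none; bids=[#8:2@102 #9:1@101] asks=[-]

Answer: 4@95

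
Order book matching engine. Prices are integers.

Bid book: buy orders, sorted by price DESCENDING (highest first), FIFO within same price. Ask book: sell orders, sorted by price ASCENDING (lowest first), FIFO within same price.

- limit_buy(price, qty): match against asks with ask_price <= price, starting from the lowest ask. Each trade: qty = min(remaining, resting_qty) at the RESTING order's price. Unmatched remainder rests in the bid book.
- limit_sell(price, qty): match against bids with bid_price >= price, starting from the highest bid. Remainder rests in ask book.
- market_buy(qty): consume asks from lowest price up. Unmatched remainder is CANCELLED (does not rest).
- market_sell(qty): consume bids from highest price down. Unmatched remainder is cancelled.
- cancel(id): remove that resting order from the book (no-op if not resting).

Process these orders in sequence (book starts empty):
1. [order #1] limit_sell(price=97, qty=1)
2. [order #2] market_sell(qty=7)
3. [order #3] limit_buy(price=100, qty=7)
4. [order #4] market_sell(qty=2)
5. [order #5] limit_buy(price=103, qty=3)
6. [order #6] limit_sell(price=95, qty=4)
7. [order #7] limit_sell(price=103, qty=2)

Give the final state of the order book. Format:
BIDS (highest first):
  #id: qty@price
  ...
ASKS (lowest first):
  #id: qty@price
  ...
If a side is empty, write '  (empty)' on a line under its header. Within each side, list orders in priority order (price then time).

Answer: BIDS (highest first):
  #3: 3@100
ASKS (lowest first):
  #7: 2@103

Derivation:
After op 1 [order #1] limit_sell(price=97, qty=1): fills=none; bids=[-] asks=[#1:1@97]
After op 2 [order #2] market_sell(qty=7): fills=none; bids=[-] asks=[#1:1@97]
After op 3 [order #3] limit_buy(price=100, qty=7): fills=#3x#1:1@97; bids=[#3:6@100] asks=[-]
After op 4 [order #4] market_sell(qty=2): fills=#3x#4:2@100; bids=[#3:4@100] asks=[-]
After op 5 [order #5] limit_buy(price=103, qty=3): fills=none; bids=[#5:3@103 #3:4@100] asks=[-]
After op 6 [order #6] limit_sell(price=95, qty=4): fills=#5x#6:3@103 #3x#6:1@100; bids=[#3:3@100] asks=[-]
After op 7 [order #7] limit_sell(price=103, qty=2): fills=none; bids=[#3:3@100] asks=[#7:2@103]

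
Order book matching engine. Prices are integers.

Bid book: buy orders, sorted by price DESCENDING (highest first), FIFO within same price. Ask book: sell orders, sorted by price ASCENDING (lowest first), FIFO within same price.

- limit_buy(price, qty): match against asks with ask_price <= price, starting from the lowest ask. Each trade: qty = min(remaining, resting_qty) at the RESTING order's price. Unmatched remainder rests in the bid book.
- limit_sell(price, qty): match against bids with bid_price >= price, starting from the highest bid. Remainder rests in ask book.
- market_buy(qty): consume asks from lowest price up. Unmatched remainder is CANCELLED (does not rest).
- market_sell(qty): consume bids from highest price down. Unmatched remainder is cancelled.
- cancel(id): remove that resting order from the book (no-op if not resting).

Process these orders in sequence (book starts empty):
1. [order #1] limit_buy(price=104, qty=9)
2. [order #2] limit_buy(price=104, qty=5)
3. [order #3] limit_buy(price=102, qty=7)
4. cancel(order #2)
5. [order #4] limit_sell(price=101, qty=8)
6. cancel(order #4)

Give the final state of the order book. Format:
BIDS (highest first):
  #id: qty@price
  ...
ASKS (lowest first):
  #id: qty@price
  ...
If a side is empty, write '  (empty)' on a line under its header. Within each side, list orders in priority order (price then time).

After op 1 [order #1] limit_buy(price=104, qty=9): fills=none; bids=[#1:9@104] asks=[-]
After op 2 [order #2] limit_buy(price=104, qty=5): fills=none; bids=[#1:9@104 #2:5@104] asks=[-]
After op 3 [order #3] limit_buy(price=102, qty=7): fills=none; bids=[#1:9@104 #2:5@104 #3:7@102] asks=[-]
After op 4 cancel(order #2): fills=none; bids=[#1:9@104 #3:7@102] asks=[-]
After op 5 [order #4] limit_sell(price=101, qty=8): fills=#1x#4:8@104; bids=[#1:1@104 #3:7@102] asks=[-]
After op 6 cancel(order #4): fills=none; bids=[#1:1@104 #3:7@102] asks=[-]

Answer: BIDS (highest first):
  #1: 1@104
  #3: 7@102
ASKS (lowest first):
  (empty)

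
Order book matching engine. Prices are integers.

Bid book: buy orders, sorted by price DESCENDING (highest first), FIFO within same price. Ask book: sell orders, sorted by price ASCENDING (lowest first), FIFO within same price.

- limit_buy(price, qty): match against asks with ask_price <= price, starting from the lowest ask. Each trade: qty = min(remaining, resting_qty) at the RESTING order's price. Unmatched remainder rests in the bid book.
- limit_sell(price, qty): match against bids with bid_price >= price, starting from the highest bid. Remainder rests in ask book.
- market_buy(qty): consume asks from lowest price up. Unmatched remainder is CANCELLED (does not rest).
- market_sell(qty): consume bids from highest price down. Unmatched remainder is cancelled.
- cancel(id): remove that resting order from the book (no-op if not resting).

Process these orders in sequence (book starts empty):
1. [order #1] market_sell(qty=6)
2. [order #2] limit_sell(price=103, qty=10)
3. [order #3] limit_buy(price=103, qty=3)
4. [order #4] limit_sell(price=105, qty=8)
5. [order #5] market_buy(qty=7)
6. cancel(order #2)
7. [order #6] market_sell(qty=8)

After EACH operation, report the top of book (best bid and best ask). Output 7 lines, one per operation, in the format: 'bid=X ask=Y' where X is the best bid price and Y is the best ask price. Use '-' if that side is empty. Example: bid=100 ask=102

After op 1 [order #1] market_sell(qty=6): fills=none; bids=[-] asks=[-]
After op 2 [order #2] limit_sell(price=103, qty=10): fills=none; bids=[-] asks=[#2:10@103]
After op 3 [order #3] limit_buy(price=103, qty=3): fills=#3x#2:3@103; bids=[-] asks=[#2:7@103]
After op 4 [order #4] limit_sell(price=105, qty=8): fills=none; bids=[-] asks=[#2:7@103 #4:8@105]
After op 5 [order #5] market_buy(qty=7): fills=#5x#2:7@103; bids=[-] asks=[#4:8@105]
After op 6 cancel(order #2): fills=none; bids=[-] asks=[#4:8@105]
After op 7 [order #6] market_sell(qty=8): fills=none; bids=[-] asks=[#4:8@105]

Answer: bid=- ask=-
bid=- ask=103
bid=- ask=103
bid=- ask=103
bid=- ask=105
bid=- ask=105
bid=- ask=105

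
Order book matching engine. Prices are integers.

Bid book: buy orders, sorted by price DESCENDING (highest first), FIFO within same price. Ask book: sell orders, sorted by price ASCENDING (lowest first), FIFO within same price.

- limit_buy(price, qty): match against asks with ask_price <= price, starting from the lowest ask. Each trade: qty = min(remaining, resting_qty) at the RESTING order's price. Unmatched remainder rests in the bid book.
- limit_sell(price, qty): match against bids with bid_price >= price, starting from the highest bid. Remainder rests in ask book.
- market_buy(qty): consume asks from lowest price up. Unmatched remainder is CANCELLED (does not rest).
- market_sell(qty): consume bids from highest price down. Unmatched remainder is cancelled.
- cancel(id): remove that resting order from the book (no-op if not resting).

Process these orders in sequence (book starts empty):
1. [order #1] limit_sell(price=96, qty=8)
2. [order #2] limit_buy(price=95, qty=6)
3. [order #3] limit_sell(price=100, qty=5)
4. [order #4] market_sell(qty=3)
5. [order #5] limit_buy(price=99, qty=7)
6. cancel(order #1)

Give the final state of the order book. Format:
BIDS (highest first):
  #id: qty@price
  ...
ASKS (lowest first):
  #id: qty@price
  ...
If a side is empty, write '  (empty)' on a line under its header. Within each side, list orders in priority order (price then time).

After op 1 [order #1] limit_sell(price=96, qty=8): fills=none; bids=[-] asks=[#1:8@96]
After op 2 [order #2] limit_buy(price=95, qty=6): fills=none; bids=[#2:6@95] asks=[#1:8@96]
After op 3 [order #3] limit_sell(price=100, qty=5): fills=none; bids=[#2:6@95] asks=[#1:8@96 #3:5@100]
After op 4 [order #4] market_sell(qty=3): fills=#2x#4:3@95; bids=[#2:3@95] asks=[#1:8@96 #3:5@100]
After op 5 [order #5] limit_buy(price=99, qty=7): fills=#5x#1:7@96; bids=[#2:3@95] asks=[#1:1@96 #3:5@100]
After op 6 cancel(order #1): fills=none; bids=[#2:3@95] asks=[#3:5@100]

Answer: BIDS (highest first):
  #2: 3@95
ASKS (lowest first):
  #3: 5@100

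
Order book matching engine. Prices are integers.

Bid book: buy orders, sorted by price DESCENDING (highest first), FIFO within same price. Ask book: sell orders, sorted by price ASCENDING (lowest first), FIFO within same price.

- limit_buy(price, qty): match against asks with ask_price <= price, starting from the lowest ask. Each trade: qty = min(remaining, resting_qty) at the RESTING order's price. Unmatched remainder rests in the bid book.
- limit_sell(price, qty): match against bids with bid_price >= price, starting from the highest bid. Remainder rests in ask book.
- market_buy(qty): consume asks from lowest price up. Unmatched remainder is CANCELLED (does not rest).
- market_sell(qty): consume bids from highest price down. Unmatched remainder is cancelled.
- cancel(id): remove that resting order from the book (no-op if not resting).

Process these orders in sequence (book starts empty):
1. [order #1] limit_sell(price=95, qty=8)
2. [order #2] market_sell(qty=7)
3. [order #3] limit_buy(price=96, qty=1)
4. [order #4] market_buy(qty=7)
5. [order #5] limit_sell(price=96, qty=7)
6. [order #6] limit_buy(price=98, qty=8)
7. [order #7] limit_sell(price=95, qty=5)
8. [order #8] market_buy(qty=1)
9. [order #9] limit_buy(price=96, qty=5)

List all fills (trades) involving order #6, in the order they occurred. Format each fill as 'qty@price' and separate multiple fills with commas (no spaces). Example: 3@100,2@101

After op 1 [order #1] limit_sell(price=95, qty=8): fills=none; bids=[-] asks=[#1:8@95]
After op 2 [order #2] market_sell(qty=7): fills=none; bids=[-] asks=[#1:8@95]
After op 3 [order #3] limit_buy(price=96, qty=1): fills=#3x#1:1@95; bids=[-] asks=[#1:7@95]
After op 4 [order #4] market_buy(qty=7): fills=#4x#1:7@95; bids=[-] asks=[-]
After op 5 [order #5] limit_sell(price=96, qty=7): fills=none; bids=[-] asks=[#5:7@96]
After op 6 [order #6] limit_buy(price=98, qty=8): fills=#6x#5:7@96; bids=[#6:1@98] asks=[-]
After op 7 [order #7] limit_sell(price=95, qty=5): fills=#6x#7:1@98; bids=[-] asks=[#7:4@95]
After op 8 [order #8] market_buy(qty=1): fills=#8x#7:1@95; bids=[-] asks=[#7:3@95]
After op 9 [order #9] limit_buy(price=96, qty=5): fills=#9x#7:3@95; bids=[#9:2@96] asks=[-]

Answer: 7@96,1@98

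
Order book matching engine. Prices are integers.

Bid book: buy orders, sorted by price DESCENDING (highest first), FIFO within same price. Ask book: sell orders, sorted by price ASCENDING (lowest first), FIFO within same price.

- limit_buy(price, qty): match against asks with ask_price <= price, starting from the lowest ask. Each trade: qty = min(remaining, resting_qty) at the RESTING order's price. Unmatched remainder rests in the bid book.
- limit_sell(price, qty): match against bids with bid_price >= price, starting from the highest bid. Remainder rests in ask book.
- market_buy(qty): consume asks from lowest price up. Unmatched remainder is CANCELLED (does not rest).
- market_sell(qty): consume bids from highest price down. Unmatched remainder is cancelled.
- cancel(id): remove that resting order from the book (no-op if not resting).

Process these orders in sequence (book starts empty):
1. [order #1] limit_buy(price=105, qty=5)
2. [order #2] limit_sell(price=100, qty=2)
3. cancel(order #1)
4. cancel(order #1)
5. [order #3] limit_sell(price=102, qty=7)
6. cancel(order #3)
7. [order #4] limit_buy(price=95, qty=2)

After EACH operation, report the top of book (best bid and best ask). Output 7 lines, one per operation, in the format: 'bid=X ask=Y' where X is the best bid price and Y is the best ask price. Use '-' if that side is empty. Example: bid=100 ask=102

After op 1 [order #1] limit_buy(price=105, qty=5): fills=none; bids=[#1:5@105] asks=[-]
After op 2 [order #2] limit_sell(price=100, qty=2): fills=#1x#2:2@105; bids=[#1:3@105] asks=[-]
After op 3 cancel(order #1): fills=none; bids=[-] asks=[-]
After op 4 cancel(order #1): fills=none; bids=[-] asks=[-]
After op 5 [order #3] limit_sell(price=102, qty=7): fills=none; bids=[-] asks=[#3:7@102]
After op 6 cancel(order #3): fills=none; bids=[-] asks=[-]
After op 7 [order #4] limit_buy(price=95, qty=2): fills=none; bids=[#4:2@95] asks=[-]

Answer: bid=105 ask=-
bid=105 ask=-
bid=- ask=-
bid=- ask=-
bid=- ask=102
bid=- ask=-
bid=95 ask=-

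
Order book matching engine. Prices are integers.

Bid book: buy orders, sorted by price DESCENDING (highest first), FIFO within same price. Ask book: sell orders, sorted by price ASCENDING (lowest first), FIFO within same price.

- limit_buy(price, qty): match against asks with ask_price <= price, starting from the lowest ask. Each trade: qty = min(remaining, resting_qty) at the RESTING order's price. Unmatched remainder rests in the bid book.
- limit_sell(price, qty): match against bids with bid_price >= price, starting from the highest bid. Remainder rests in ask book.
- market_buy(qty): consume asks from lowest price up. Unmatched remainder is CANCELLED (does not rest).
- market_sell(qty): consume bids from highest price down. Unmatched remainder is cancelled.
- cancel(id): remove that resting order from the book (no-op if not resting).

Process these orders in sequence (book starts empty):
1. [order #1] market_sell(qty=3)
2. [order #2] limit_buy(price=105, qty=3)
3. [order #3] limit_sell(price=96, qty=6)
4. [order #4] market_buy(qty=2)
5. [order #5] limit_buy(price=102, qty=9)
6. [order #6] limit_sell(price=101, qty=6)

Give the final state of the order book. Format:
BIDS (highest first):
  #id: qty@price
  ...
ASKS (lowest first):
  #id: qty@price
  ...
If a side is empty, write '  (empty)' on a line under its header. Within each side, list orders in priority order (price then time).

After op 1 [order #1] market_sell(qty=3): fills=none; bids=[-] asks=[-]
After op 2 [order #2] limit_buy(price=105, qty=3): fills=none; bids=[#2:3@105] asks=[-]
After op 3 [order #3] limit_sell(price=96, qty=6): fills=#2x#3:3@105; bids=[-] asks=[#3:3@96]
After op 4 [order #4] market_buy(qty=2): fills=#4x#3:2@96; bids=[-] asks=[#3:1@96]
After op 5 [order #5] limit_buy(price=102, qty=9): fills=#5x#3:1@96; bids=[#5:8@102] asks=[-]
After op 6 [order #6] limit_sell(price=101, qty=6): fills=#5x#6:6@102; bids=[#5:2@102] asks=[-]

Answer: BIDS (highest first):
  #5: 2@102
ASKS (lowest first):
  (empty)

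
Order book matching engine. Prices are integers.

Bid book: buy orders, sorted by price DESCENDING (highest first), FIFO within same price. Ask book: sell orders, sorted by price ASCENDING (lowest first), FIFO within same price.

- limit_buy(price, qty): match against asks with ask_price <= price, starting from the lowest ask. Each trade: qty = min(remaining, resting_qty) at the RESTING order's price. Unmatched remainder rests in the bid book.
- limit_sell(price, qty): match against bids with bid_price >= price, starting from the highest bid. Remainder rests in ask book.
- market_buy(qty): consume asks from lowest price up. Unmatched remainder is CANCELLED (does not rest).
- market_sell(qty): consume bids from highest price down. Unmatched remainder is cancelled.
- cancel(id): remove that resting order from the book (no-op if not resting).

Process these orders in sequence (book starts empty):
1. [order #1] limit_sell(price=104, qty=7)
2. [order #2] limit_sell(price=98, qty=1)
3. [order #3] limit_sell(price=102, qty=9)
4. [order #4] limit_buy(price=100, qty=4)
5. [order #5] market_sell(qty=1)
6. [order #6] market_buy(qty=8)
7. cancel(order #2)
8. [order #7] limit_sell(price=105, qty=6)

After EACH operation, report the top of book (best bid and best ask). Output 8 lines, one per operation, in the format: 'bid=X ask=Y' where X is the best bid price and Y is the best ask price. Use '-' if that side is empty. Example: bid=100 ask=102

Answer: bid=- ask=104
bid=- ask=98
bid=- ask=98
bid=100 ask=102
bid=100 ask=102
bid=100 ask=102
bid=100 ask=102
bid=100 ask=102

Derivation:
After op 1 [order #1] limit_sell(price=104, qty=7): fills=none; bids=[-] asks=[#1:7@104]
After op 2 [order #2] limit_sell(price=98, qty=1): fills=none; bids=[-] asks=[#2:1@98 #1:7@104]
After op 3 [order #3] limit_sell(price=102, qty=9): fills=none; bids=[-] asks=[#2:1@98 #3:9@102 #1:7@104]
After op 4 [order #4] limit_buy(price=100, qty=4): fills=#4x#2:1@98; bids=[#4:3@100] asks=[#3:9@102 #1:7@104]
After op 5 [order #5] market_sell(qty=1): fills=#4x#5:1@100; bids=[#4:2@100] asks=[#3:9@102 #1:7@104]
After op 6 [order #6] market_buy(qty=8): fills=#6x#3:8@102; bids=[#4:2@100] asks=[#3:1@102 #1:7@104]
After op 7 cancel(order #2): fills=none; bids=[#4:2@100] asks=[#3:1@102 #1:7@104]
After op 8 [order #7] limit_sell(price=105, qty=6): fills=none; bids=[#4:2@100] asks=[#3:1@102 #1:7@104 #7:6@105]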